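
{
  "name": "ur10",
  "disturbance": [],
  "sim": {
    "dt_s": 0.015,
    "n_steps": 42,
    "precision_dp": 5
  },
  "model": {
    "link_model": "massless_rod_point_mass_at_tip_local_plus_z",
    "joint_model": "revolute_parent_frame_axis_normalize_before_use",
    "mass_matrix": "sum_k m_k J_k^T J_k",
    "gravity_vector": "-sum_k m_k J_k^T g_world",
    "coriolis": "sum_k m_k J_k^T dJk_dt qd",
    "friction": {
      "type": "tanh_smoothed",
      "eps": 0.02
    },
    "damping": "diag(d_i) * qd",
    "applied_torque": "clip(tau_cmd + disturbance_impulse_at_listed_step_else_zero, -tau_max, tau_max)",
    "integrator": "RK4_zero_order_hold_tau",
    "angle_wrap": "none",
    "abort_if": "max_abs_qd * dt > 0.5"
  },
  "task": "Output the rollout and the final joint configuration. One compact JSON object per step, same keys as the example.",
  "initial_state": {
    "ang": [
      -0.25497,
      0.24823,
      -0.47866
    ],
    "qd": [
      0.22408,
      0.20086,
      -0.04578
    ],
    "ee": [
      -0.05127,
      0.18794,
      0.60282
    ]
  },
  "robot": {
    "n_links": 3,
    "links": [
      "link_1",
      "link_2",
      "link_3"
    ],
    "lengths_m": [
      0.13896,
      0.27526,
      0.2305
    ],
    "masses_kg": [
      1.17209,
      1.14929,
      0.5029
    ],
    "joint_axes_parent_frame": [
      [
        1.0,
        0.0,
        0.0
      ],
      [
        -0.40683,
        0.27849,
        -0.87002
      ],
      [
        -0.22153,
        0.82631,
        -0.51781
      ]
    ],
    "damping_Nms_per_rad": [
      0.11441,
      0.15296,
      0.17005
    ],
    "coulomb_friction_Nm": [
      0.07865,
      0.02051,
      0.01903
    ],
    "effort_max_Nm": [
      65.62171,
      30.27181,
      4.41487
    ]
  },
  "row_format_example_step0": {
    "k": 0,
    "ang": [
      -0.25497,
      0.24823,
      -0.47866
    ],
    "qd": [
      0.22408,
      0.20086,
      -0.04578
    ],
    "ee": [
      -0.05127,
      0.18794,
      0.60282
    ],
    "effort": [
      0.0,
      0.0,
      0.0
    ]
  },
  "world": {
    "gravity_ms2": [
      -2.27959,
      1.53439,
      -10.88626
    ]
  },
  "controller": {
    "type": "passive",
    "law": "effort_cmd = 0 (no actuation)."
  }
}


{"k":1,"ang":[-0.25335,0.24976,-0.48122],"qd":[-0.00479,0.01166,-0.2969],"ee":[-0.05148,0.18714,0.60292],"effort":[0.0,0.0,0.0]}
{"k":2,"ang":[-0.25499,0.24894,-0.48769],"qd":[-0.21176,-0.11686,-0.56461],"ee":[-0.05277,0.18745,0.60239],"effort":[0.0,0.0,0.0]}
{"k":3,"ang":[-0.25972,0.24618,-0.49795],"qd":[-0.42013,-0.25208,-0.79757],"ee":[-0.05503,0.18886,0.60123],"effort":[0.0,0.0,0.0]}
{"k":4,"ang":[-0.26761,0.24133,-0.51148],"qd":[-0.63304,-0.39731,-1.0013],"ee":[-0.05818,0.19136,0.59944],"effort":[0.0,0.0,0.0]}
{"k":5,"ang":[-0.27874,0.23423,-0.52789],"qd":[-0.85166,-0.55006,-1.18441],"ee":[-0.06215,0.19495,0.59699],"effort":[0.0,0.0,0.0]}
{"k":6,"ang":[-0.2932,0.22479,-0.54694],"qd":[-1.0775,-0.70936,-1.35284],"ee":[-0.06687,0.19959,0.59385],"effort":[0.0,0.0,0.0]}
{"k":7,"ang":[-0.31111,0.21292,-0.56843],"qd":[-1.31228,-0.87513,-1.51078],"ee":[-0.07228,0.20527,0.58998],"effort":[0.0,0.0,0.0]}
{"k":8,"ang":[-0.33262,0.1985,-0.59222],"qd":[-1.55784,-1.04775,-1.66127],"ee":[-0.07831,0.21196,0.58532],"effort":[0.0,0.0,0.0]}
{"k":9,"ang":[-0.35791,0.18145,-0.61824],"qd":[-1.81606,-1.22766,-1.8066],"ee":[-0.08487,0.21961,0.5798],"effort":[0.0,0.0,0.0]}
{"k":10,"ang":[-0.38718,0.16164,-0.6464],"qd":[-2.0888,-1.41508,-1.94857],"ee":[-0.0919,0.2282,0.57334],"effort":[0.0,0.0,0.0]}
{"k":11,"ang":[-0.42065,0.13896,-0.67669],"qd":[-2.37769,-1.60963,-2.08863],"ee":[-0.09927,0.23767,0.56587],"effort":[0.0,0.0,0.0]}
{"k":12,"ang":[-0.45859,0.11332,-0.70906],"qd":[-2.68401,-1.80988,-2.22798],"ee":[-0.10688,0.24798,0.55729],"effort":[0.0,0.0,0.0]}
{"k":13,"ang":[-0.50126,0.08465,-0.74352],"qd":[-3.00832,-2.01275,-2.36742],"ee":[-0.11457,0.25906,0.54752],"effort":[0.0,0.0,0.0]}
{"k":14,"ang":[-0.54893,0.05295,-0.78008],"qd":[-3.35004,-2.21282,-2.50705],"ee":[-0.12216,0.27089,0.53647],"effort":[0.0,0.0,0.0]}
{"k":15,"ang":[-0.60184,0.01832,-0.81873],"qd":[-3.70686,-2.40154,-2.6456],"ee":[-0.12945,0.2834,0.52405],"effort":[0.0,0.0,0.0]}
{"k":16,"ang":[-0.66019,-0.01898,-0.85943],"qd":[-4.07425,-2.56687,-2.77921],"ee":[-0.1362,0.29659,0.51017],"effort":[0.0,0.0,0.0]}
{"k":17,"ang":[-0.72409,-0.0585,-0.90204],"qd":[-4.4452,-2.69386,-2.89984],"ee":[-0.14216,0.31046,0.49473],"effort":[0.0,0.0,0.0]}
{"k":18,"ang":[-0.79352,-0.09953,-0.94629],"qd":[-4.81093,-2.76741,-2.99347],"ee":[-0.14707,0.32506,0.47761],"effort":[0.0,0.0,0.0]}
{"k":19,"ang":[-0.86835,-0.1412,-0.99161],"qd":[-5.16291,-2.77748,-3.03939],"ee":[-0.15073,0.3405,0.45866],"effort":[0.0,0.0,0.0]}
{"k":20,"ang":[-0.94831,-0.18254,-1.0371],"qd":[-5.49588,-2.72518,-3.01185],"ee":[-0.15302,0.35691,0.43769],"effort":[0.0,0.0,0.0]}
{"k":21,"ang":[-1.03313,-0.22272,-1.08146],"qd":[-5.81005,-2.62565,-2.88475],"ee":[-0.15392,0.37441,0.41443],"effort":[0.0,0.0,0.0]}
{"k":22,"ang":[-1.12254,-0.2612,-1.12304],"qd":[-6.11067,-2.50437,-2.63723],"ee":[-0.15353,0.39309,0.38857],"effort":[0.0,0.0,0.0]}
{"k":23,"ang":[-1.21642,-0.29788,-1.15992],"qd":[-6.40486,-2.3885,-2.25754],"ee":[-0.15205,0.41293,0.35973],"effort":[0.0,0.0,0.0]}
{"k":24,"ang":[-1.31469,-0.33299,-1.19009],"qd":[-6.69783,-2.29866,-1.74329],"ee":[-0.1497,0.43378,0.32745],"effort":[0.0,0.0,0.0]}
{"k":25,"ang":[-1.41735,-0.36702,-1.21157],"qd":[-6.99037,-2.24463,-1.09938],"ee":[-0.14674,0.45533,0.29127],"effort":[0.0,0.0,0.0]}
{"k":26,"ang":[-1.52437,-0.4005,-1.22247],"qd":[-7.27792,-2.22496,-0.33533],"ee":[-0.14341,0.47707,0.25066],"effort":[0.0,0.0,0.0]}
{"k":27,"ang":[-1.63559,-0.43376,-1.22134],"qd":[-7.5476,-2.20807,0.49725],"ee":[-0.13991,0.49826,0.20511],"effort":[0.0,0.0,0.0]}
{"k":28,"ang":[-1.75067,-0.46681,-1.20702],"qd":[-7.79026,-2.19867,1.428],"ee":[-0.13642,0.5179,0.15418],"effort":[0.0,0.0,0.0]}
{"k":29,"ang":[-1.86908,-0.49965,-1.17806],"qd":[-7.98906,-2.17472,2.44658],"ee":[-0.13303,0.53486,0.0975],"effort":[0.0,0.0,0.0]}
{"k":30,"ang":[-1.99002,-0.53181,-1.13329],"qd":[-8.12358,-2.10258,3.53111],"ee":[-0.12979,0.54771,0.03492],"effort":[0.0,0.0,0.0]}
{"k":31,"ang":[-2.11236,-0.56227,-1.07193],"qd":[-8.17145,-1.9399,4.65474],"ee":[-0.12667,0.5548,-0.03347],"effort":[0.0,0.0,0.0]}
{"k":32,"ang":[-2.23461,-0.58928,-0.99363],"qd":[-8.10879,-1.63102,5.78176],"ee":[-0.12359,0.55426,-0.10718],"effort":[0.0,0.0,0.0]}
{"k":33,"ang":[-2.35494,-0.61009,-0.89871],"qd":[-7.91002,-1.0981,6.8608],"ee":[-0.12039,0.54412,-0.18515],"effort":[0.0,0.0,0.0]}
{"k":34,"ang":[-2.47109,-0.62054,-0.78843],"qd":[-7.54674,-0.22637,7.81224],"ee":[-0.11681,0.52243,-0.26566],"effort":[0.0,0.0,0.0]}
{"k":35,"ang":[-2.58047,-0.61468,-0.66552],"qd":[-7.00655,1.09871,8.5183],"ee":[-0.1124,0.48759,-0.3462],"effort":[0.0,0.0,0.0]}
{"k":36,"ang":[-2.68027,-0.58417,-0.53529],"qd":[-6.27051,3.08567,8.74088],"ee":[-0.10641,0.43876,-0.42347],"effort":[0.0,0.0,0.0]}
{"k":37,"ang":[-2.76829,-0.51953,-0.40716],"qd":[-5.4951,5.52676,8.2053],"ee":[-0.0976,0.37639,-0.49351],"effort":[0.0,0.0,0.0]}
{"k":38,"ang":[-2.84759,-0.42308,-0.29222],"qd":[-5.19603,7.04783,7.08684],"ee":[-0.08431,0.30298,-0.5522],"effort":[0.0,0.0,0.0]}
{"k":39,"ang":[-2.92751,-0.31729,-0.19338],"qd":[-5.52574,6.85482,6.14704],"ee":[-0.06617,0.22244,-0.59673],"effort":[0.0,0.0,0.0]}
{"k":40,"ang":[-3.01388,-0.21979,-0.1066],"qd":[-5.9827,6.13837,5.4356],"ee":[-0.04491,0.13825,-0.62641],"effort":[0.0,0.0,0.0]}
{"k":41,"ang":[-3.10649,-0.1325,-0.03046],"qd":[-6.34606,5.52826,4.70306],"ee":[-0.0226,0.05306,-0.64178],"effort":[0.0,0.0,0.0]}
{"k":42,"ang":[-3.20374,-0.05332,0.0341],"qd":[-6.60515,5.04463,3.89343],"ee":[-0.00083,-0.0309,-0.64391]}
{"summary": "final ang (rad): -3.20374 -0.05332 0.03410"}


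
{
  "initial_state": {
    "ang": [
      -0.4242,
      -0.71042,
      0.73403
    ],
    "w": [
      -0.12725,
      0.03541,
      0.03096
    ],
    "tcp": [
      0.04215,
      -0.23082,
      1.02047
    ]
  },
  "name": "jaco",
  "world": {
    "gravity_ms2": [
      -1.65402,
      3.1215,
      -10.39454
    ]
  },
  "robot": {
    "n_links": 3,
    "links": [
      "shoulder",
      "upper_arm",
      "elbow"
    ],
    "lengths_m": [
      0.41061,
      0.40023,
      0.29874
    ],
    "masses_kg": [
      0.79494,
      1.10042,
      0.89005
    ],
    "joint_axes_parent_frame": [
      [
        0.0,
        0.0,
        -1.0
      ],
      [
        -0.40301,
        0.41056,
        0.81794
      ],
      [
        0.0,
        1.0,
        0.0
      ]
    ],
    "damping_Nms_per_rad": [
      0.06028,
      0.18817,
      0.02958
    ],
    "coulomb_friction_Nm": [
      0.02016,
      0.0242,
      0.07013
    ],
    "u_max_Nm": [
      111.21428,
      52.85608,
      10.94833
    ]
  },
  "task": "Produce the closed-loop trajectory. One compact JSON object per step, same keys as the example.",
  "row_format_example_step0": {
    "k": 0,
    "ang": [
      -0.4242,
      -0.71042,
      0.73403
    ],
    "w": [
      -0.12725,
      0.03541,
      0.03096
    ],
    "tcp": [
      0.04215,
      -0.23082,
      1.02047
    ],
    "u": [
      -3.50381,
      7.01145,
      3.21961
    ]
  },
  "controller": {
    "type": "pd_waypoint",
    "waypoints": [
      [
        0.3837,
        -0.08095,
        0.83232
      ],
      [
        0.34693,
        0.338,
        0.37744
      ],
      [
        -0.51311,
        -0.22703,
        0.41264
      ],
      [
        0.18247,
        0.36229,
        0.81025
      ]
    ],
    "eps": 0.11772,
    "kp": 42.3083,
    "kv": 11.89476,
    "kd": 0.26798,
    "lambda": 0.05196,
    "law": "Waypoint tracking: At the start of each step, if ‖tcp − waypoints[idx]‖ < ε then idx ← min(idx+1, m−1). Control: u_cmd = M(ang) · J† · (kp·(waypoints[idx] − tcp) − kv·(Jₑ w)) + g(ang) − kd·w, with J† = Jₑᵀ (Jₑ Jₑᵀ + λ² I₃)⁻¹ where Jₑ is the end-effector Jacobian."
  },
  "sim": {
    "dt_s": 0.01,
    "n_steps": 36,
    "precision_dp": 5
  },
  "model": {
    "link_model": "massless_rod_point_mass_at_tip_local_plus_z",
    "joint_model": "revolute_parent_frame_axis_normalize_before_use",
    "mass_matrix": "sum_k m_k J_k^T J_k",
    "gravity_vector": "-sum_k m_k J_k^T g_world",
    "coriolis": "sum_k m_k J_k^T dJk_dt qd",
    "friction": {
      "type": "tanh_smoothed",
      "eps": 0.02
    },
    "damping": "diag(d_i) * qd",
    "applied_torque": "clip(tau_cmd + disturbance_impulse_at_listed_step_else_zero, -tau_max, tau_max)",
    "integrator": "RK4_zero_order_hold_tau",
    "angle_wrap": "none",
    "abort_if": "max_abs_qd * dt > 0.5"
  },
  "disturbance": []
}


{"k":1,"ang":[-0.4245,-0.70938,0.73704],"w":[0.06246,0.17167,0.56929],"tcp":[0.04334,-0.23037,1.02016],"u":[-3.18169,6.29011,2.57729]}
{"k":2,"ang":[-0.4233,-0.7071,0.74486],"w":[0.17641,0.28466,0.99343],"tcp":[0.04582,-0.22944,1.01929],"u":[-2.88357,5.64471,2.01282]}
{"k":3,"ang":[-0.42122,-0.70377,0.75647],"w":[0.23784,0.38,1.3266],"tcp":[0.0494,-0.22809,1.01796],"u":[-2.61224,5.06133,1.51397]}
{"k":4,"ang":[-0.41875,-0.69958,0.77102],"w":[0.25497,0.45933,1.58349],"tcp":[0.0539,-0.22636,1.01624],"u":[-2.36403,4.52937,1.07164]}
{"k":5,"ang":[-0.41629,-0.69466,0.78782],"w":[0.23508,0.52359,1.7774],"tcp":[0.05917,-0.22429,1.01419],"u":[-2.13556,4.04022,0.67782]}
{"k":6,"ang":[-0.41419,-0.68918,0.8063],"w":[0.18452,0.57341,1.92004],"tcp":[0.06506,-0.22191,1.01184],"u":[-1.92395,3.58708,0.32556]}
{"k":7,"ang":[-0.41272,-0.68326,0.826],"w":[0.10892,0.60926,2.02147],"tcp":[0.07146,-0.21924,1.00923],"u":[-1.72681,3.16468,0.00893]}
{"k":8,"ang":[-0.41211,-0.67705,0.84656],"w":[0.01373,0.6318,2.09042],"tcp":[0.07826,-0.21631,1.00639],"u":[-1.54253,2.76898,-0.27712]}
{"k":9,"ang":[-0.41247,-0.67067,0.86769],"w":[-0.08524,0.64461,2.13845],"tcp":[0.08537,-0.21314,1.00334],"u":[-1.37496,2.3968,-0.53799]}
{"k":10,"ang":[-0.41388,-0.66422,0.8892],"w":[-0.19628,0.64555,2.16575],"tcp":[0.09269,-0.20975,1.00011],"u":[-1.21746,2.04663,-0.77569]}
{"k":11,"ang":[-0.41645,-0.65782,0.9109],"w":[-0.31809,0.6348,2.17622],"tcp":[0.10016,-0.20614,0.9967],"u":[-1.06825,1.71683,-0.9929]}
{"k":12,"ang":[-0.42028,-0.65158,0.93264],"w":[-0.44716,0.6133,2.17386],"tcp":[0.1077,-0.20235,0.99314],"u":[-0.92702,1.40625,-1.19211]}
{"k":13,"ang":[-0.42542,-0.6456,0.95431],"w":[-0.58042,0.58208,2.1618],"tcp":[0.11526,-0.19839,0.98944],"u":[-0.79356,1.11415,-1.37535]}
{"k":14,"ang":[-0.4319,-0.63998,0.97582],"w":[-0.71521,0.5422,2.1424],"tcp":[0.12279,-0.19428,0.98562],"u":[-0.66779,0.84014,-1.54429]}
{"k":15,"ang":[-0.43973,-0.63479,0.99711],"w":[-0.84925,0.49474,2.1174],"tcp":[0.13023,-0.19004,0.98169],"u":[-0.5497,0.58406,-1.70026]}
{"k":16,"ang":[-0.44888,-0.63012,1.01812],"w":[-0.98059,0.44081,2.08807],"tcp":[0.13755,-0.18569,0.97768],"u":[-0.4393,0.34588,-1.84437]}
{"k":17,"ang":[-0.45933,-0.62601,1.03883],"w":[-1.10764,0.38147,2.05527],"tcp":[0.1447,-0.18125,0.97358],"u":[-0.33662,0.1257,-1.9775]}
{"k":18,"ang":[-0.47102,-0.62251,1.0592],"w":[-1.22913,0.31777,2.01957],"tcp":[0.15166,-0.17673,0.96942],"u":[-0.24171,-0.07643,-2.10036]}
{"k":19,"ang":[-0.48389,-0.61967,1.07919],"w":[-1.34409,0.25067,1.98134],"tcp":[0.1584,-0.17217,0.9652],"u":[-0.15459,-0.26044,-2.21357]}
{"k":20,"ang":[-0.49788,-0.61751,1.0988],"w":[-1.45183,0.18109,1.94076],"tcp":[0.1649,-0.16758,0.96095],"u":[-0.07526,-0.42637,-2.31762]}
{"k":21,"ang":[-0.5129,-0.61606,1.11798],"w":[-1.55195,0.10985,1.89795],"tcp":[0.17114,-0.16299,0.95668],"u":[-0.00367,-0.57437,-2.41295]}
{"k":22,"ang":[-0.52889,-0.61533,1.13673],"w":[-1.64422,0.03767,1.85295],"tcp":[0.17711,-0.15841,0.9524],"u":[0.06026,-0.70473,-2.49993]}
{"k":23,"ang":[-0.54575,-0.61531,1.15502],"w":[-1.72556,-0.03278,1.80595],"tcp":[0.1828,-0.15388,0.94812],"u":[0.1163,-0.82068,-2.57898]}
{"k":24,"ang":[-0.56337,-0.61598,1.17283],"w":[-1.79654,-0.10104,1.75685],"tcp":[0.18821,-0.1494,0.94387],"u":[0.16494,-0.92288,-2.65041]}
{"k":25,"ang":[-0.58167,-0.61733,1.19014],"w":[-1.86156,-0.16924,1.70551],"tcp":[0.19333,-0.14499,0.93964],"u":[0.20702,-1.00854,-2.7145]}
{"k":26,"ang":[-0.60059,-0.61937,1.20692],"w":[-1.92077,-0.23692,1.65207],"tcp":[0.19818,-0.14068,0.93546],"u":[0.24273,-1.07838,-2.77161]}
{"k":27,"ang":[-0.62007,-0.62207,1.22316],"w":[-1.97439,-0.30369,1.5967],"tcp":[0.20275,-0.13648,0.93134],"u":[0.27237,-1.1332,-2.82211]}
{"k":28,"ang":[-0.64006,-0.62544,1.23884],"w":[-2.02269,-0.36922,1.53954],"tcp":[0.20706,-0.1324,0.92729],"u":[0.29626,-1.17384,-2.86635]}
{"k":29,"ang":[-0.6605,-0.62945,1.25394],"w":[-2.06601,-0.43322,1.48078],"tcp":[0.21113,-0.12847,0.92331],"u":[0.31484,-1.20117,-2.90471]}
{"k":30,"ang":[-0.68136,-0.6341,1.26844],"w":[-2.10468,-0.49545,1.42061],"tcp":[0.21495,-0.12469,0.91942],"u":[0.32857,-1.21605,-2.93755]}
{"k":31,"ang":[-0.70258,-0.63935,1.28234],"w":[-2.13898,-0.55569,1.35922],"tcp":[0.21856,-0.12107,0.91562],"u":[0.33795,-1.21932,-2.96524]}
{"k":32,"ang":[-0.72413,-0.6452,1.29562],"w":[-2.16917,-0.61374,1.29685],"tcp":[0.22195,-0.11762,0.91192],"u":[0.34352,-1.21184,-2.98815]}
{"k":33,"ang":[-0.74595,-0.65162,1.30827],"w":[-2.19544,-0.66939,1.2337],"tcp":[0.22516,-0.11435,0.90832],"u":[0.34585,-1.19445,-3.00664]}
{"k":34,"ang":[-0.76802,-0.65858,1.32028],"w":[-2.21794,-0.72245,1.17003],"tcp":[0.2282,-0.11125,0.90483],"u":[0.34549,-1.16799,-3.02109]}
{"k":35,"ang":[-0.79029,-0.66605,1.33166],"w":[-2.23673,-0.77273,1.10607],"tcp":[0.23108,-0.10834,0.90146],"u":[0.343,-1.1333,-3.03183]}
{"k":36,"ang":[-0.81274,-0.67402,1.3424],"w":[-2.25186,-0.82003,1.04205],"tcp":[0.23382,-0.1056,0.8982]}


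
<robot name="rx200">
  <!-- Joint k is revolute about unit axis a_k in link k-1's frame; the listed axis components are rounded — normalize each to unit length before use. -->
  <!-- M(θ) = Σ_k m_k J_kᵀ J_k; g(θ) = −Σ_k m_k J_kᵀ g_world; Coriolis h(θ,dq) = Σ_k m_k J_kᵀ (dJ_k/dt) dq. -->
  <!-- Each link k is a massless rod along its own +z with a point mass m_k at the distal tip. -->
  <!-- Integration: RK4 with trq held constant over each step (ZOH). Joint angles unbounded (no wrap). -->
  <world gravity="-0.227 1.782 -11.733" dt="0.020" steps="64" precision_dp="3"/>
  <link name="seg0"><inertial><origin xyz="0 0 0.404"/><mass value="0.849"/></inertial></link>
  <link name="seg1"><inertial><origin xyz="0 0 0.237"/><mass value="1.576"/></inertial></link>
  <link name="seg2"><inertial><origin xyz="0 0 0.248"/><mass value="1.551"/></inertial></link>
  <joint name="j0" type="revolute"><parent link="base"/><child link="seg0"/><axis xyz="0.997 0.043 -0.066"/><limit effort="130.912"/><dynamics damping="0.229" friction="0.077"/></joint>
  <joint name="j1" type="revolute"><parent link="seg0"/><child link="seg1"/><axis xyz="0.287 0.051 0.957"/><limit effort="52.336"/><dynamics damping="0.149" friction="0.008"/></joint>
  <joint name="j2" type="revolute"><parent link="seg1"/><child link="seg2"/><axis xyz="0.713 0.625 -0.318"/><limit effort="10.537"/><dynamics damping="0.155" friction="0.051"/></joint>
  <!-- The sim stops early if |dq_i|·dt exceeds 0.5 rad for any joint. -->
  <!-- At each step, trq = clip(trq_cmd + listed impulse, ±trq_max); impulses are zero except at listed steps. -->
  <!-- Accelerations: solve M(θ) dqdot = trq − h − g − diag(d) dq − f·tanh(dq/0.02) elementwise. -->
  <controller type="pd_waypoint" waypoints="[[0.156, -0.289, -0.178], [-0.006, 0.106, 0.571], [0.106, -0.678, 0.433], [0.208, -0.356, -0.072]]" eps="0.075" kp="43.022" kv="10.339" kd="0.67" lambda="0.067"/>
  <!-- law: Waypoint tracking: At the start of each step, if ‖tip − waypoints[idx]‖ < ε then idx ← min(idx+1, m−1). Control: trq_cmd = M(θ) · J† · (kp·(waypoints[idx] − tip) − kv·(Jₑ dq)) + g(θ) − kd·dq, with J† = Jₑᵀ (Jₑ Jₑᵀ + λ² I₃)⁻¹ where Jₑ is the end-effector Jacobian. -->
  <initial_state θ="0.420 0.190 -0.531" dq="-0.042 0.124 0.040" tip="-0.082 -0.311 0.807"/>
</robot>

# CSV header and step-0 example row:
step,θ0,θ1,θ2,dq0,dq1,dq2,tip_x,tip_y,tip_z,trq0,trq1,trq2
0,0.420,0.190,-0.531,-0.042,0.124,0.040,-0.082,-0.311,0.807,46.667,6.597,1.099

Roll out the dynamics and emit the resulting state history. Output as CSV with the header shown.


step,θ0,θ1,θ2,dq0,dq1,dq2,tip_x,tip_y,tip_z,trq0,trq1,trq2
1,0.430,0.168,-0.542,1.054,-2.189,-1.111,-0.083,-0.313,0.805,41.823,7.092,1.825
2,0.458,0.120,-0.574,1.756,-2.599,-2.162,-0.086,-0.320,0.798,40.036,6.328,2.199
3,0.501,0.061,-0.627,2.509,-3.256,-3.164,-0.092,-0.333,0.786,39.064,5.705,2.319
4,0.559,-0.011,-0.701,3.284,-3.879,-4.210,-0.097,-0.350,0.768,34.215,4.453,2.269
5,0.632,-0.093,-0.794,3.968,-4.207,-5.131,-0.102,-0.371,0.744,22.871,2.219,1.967
6,0.716,-0.177,-0.903,4.442,-4.160,-5.651,-0.104,-0.394,0.713,8.064,-0.464,1.407
7,0.807,-0.257,-1.017,4.687,-3.906,-5.708,-0.104,-0.419,0.676,-5.731,-2.802,0.758
8,0.902,-0.332,-1.128,4.762,-3.620,-5.450,-0.102,-0.445,0.635,-16.564,-4.443,0.203
9,0.996,-0.402,-1.233,4.726,-3.377,-5.045,-0.098,-0.470,0.591,-24.426,-5.418,-0.174
10,1.090,-0.467,-1.330,4.622,-3.190,-4.602,-0.092,-0.493,0.545,-29.915,-5.883,-0.374
11,1.181,-0.529,-1.417,4.475,-3.049,-4.176,-0.085,-0.513,0.499,-33.648,-5.996,-0.434
12,1.268,-0.589,-1.497,4.301,-2.942,-3.788,-0.078,-0.531,0.454,-36.114,-5.876,-0.394
13,1.352,-0.647,-1.569,4.111,-2.859,-3.443,-0.071,-0.546,0.409,-37.668,-5.610,-0.292
14,1.433,-0.703,-1.635,3.911,-2.792,-3.140,-0.063,-0.557,0.365,-38.565,-5.254,-0.156
15,1.509,-0.758,-1.694,3.707,-2.735,-2.874,-0.055,-0.566,0.323,-38.984,-4.847,-0.008
16,1.581,-0.812,-1.749,3.502,-2.686,-2.638,-0.047,-0.572,0.283,-39.054,-4.415,0.137
17,1.649,-0.865,-1.800,3.298,-2.640,-2.428,-0.039,-0.575,0.244,-38.867,-3.973,0.270
18,1.713,-0.918,-1.847,3.098,-2.597,-2.238,-0.031,-0.577,0.208,-38.491,-3.535,0.383
19,1.773,-0.969,-1.889,2.902,-2.554,-2.066,-0.023,-0.576,0.174,-37.975,-3.108,0.474
20,1.829,-1.019,-1.929,2.712,-2.510,-1.907,-0.015,-0.574,0.142,-37.359,-2.696,0.539
21,1.881,-1.069,-1.966,2.529,-2.465,-1.761,-0.008,-0.570,0.113,-36.672,-2.303,0.581
22,1.930,-1.118,-1.999,2.352,-2.419,-1.626,-0.000,-0.565,0.085,-35.936,-1.933,0.599
23,1.975,-1.166,-2.031,2.182,-2.370,-1.500,0.007,-0.559,0.060,-35.171,-1.584,0.596
24,2.017,-1.212,-2.059,2.020,-2.319,-1.382,0.014,-0.553,0.036,-34.392,-1.259,0.575
25,2.056,-1.258,-2.086,1.865,-2.266,-1.272,0.020,-0.546,0.014,-33.609,-0.956,0.537
26,2.092,-1.303,-2.110,1.718,-2.211,-1.170,0.027,-0.539,-0.005,-32.832,-0.676,0.486
27,2.125,-1.346,-2.133,1.578,-2.155,-1.076,0.033,-0.531,-0.023,-32.069,-0.417,0.424
28,2.155,-1.389,-2.153,1.446,-2.097,-0.988,0.039,-0.524,-0.040,-31.326,-0.178,0.354
29,2.183,-1.430,-2.172,1.321,-2.039,-0.908,0.045,-0.516,-0.055,-30.607,0.042,0.279
30,2.208,-1.470,-2.190,1.203,-1.980,-0.834,0.051,-0.508,-0.069,-29.915,0.245,0.199
31,2.231,-1.509,-2.206,1.092,-1.921,-0.766,0.057,-0.501,-0.081,-29.253,0.431,0.117
32,2.252,-1.547,-2.220,0.988,-1.863,-0.704,0.062,-0.494,-0.093,-28.622,0.603,0.034
33,2.271,-1.584,-2.234,0.891,-1.805,-0.648,0.067,-0.487,-0.103,-28.022,0.761,-0.049
34,2.288,-1.619,-2.246,0.799,-1.747,-0.597,0.072,-0.480,-0.112,-27.455,0.907,-0.130
35,2.303,-1.653,-2.258,0.714,-1.691,-0.552,0.077,-0.473,-0.121,-26.920,1.042,-0.209
36,2.316,-1.687,-2.268,0.634,-1.636,-0.510,0.082,-0.467,-0.128,-26.417,1.167,-0.286
37,2.328,-1.719,-2.278,0.560,-1.582,-0.474,0.086,-0.460,-0.135,-25.944,1.282,-0.360
38,2.339,-1.750,-2.287,0.491,-1.529,-0.440,0.090,-0.454,-0.142,-25.501,1.390,-0.431
39,2.348,-1.780,-2.296,0.427,-1.479,-0.411,0.094,-0.449,-0.147,-25.088,1.490,-0.498
40,2.356,-1.809,-2.304,0.367,-1.429,-0.384,0.098,-0.443,-0.152,-24.701,1.583,-0.563
41,2.363,-1.837,-2.311,0.313,-1.381,-0.361,0.102,-0.438,-0.156,-24.341,1.671,-0.624
42,2.368,-1.864,-2.318,0.262,-1.335,-0.340,0.106,-0.433,-0.160,-24.007,1.753,-0.683
43,2.373,-1.890,-2.325,0.215,-1.290,-0.321,0.109,-0.429,-0.164,-23.696,1.831,-0.738
44,2.377,-1.916,-2.331,0.172,-1.247,-0.304,0.112,-0.424,-0.167,-23.408,1.905,-0.790
45,2.380,-1.940,-2.337,0.133,-1.206,-0.289,0.115,-0.420,-0.170,-23.141,1.974,-0.840
46,2.382,-1.964,-2.343,0.097,-1.166,-0.275,0.118,-0.416,-0.172,-22.895,2.041,-0.888
47,2.384,-1.987,-2.348,0.064,-1.128,-0.263,0.121,-0.413,-0.174,-22.668,2.104,-0.933
48,2.385,-2.009,-2.353,0.034,-1.091,-0.253,0.124,-0.409,-0.176,-22.458,2.165,-0.976
49,2.385,-2.030,-2.358,0.007,-1.055,-0.242,0.126,-0.406,-0.178,-22.270,2.223,-1.017
50,2.385,-2.051,-2.363,-0.015,-1.019,-0.232,0.129,-0.403,-0.179,-22.111,2.278,-1.057
51,2.385,-2.071,-2.367,-0.035,-0.983,-0.223,0.131,-0.400,-0.181,-21.974,2.331,-1.096
52,2.384,-2.090,-2.372,-0.053,-0.950,-0.216,0.133,-0.397,-0.182,-21.848,2.383,-1.132
53,2.383,-2.109,-2.376,-0.069,-0.919,-0.209,0.135,-0.394,-0.183,-21.732,2.433,-1.166
54,2.381,-2.127,-2.380,-0.084,-0.890,-0.203,0.137,-0.392,-0.184,-21.624,2.483,-1.199
55,2.380,-2.145,-2.384,-0.097,-0.863,-0.198,0.139,-0.389,-0.184,-21.523,2.531,-1.231
56,2.377,-2.162,-2.388,-0.109,-0.837,-0.193,0.141,-0.387,-0.185,-21.431,2.578,-1.262
57,2.375,-2.178,-2.392,-0.119,-0.812,-0.188,0.142,-0.385,-0.185,-21.345,2.623,-1.292
58,2.373,-2.194,-2.396,-0.129,-0.788,-0.184,0.144,-0.383,-0.186,-21.267,2.667,-1.322
59,2.370,-2.209,-2.399,-0.137,-0.765,-0.180,0.145,-0.381,-0.186,-21.196,2.711,-1.351
60,2.367,-2.224,-2.403,-0.144,-0.743,-0.176,0.147,-0.379,-0.186,-21.131,2.753,-1.379
61,2.364,-2.239,-2.406,-0.150,-0.723,-0.172,0.148,-0.377,-0.186,-21.071,2.794,-1.406
62,2.361,-2.253,-2.410,-0.155,-0.703,-0.169,0.149,-0.376,-0.186,-21.018,2.834,-1.433
63,2.358,-2.267,-2.413,-0.159,-0.684,-0.165,0.150,-0.374,-0.187,-20.970,2.873,-1.459
64,2.355,-2.281,-2.416,-0.163,-0.665,-0.162,0.151,-0.373,-0.187,,,


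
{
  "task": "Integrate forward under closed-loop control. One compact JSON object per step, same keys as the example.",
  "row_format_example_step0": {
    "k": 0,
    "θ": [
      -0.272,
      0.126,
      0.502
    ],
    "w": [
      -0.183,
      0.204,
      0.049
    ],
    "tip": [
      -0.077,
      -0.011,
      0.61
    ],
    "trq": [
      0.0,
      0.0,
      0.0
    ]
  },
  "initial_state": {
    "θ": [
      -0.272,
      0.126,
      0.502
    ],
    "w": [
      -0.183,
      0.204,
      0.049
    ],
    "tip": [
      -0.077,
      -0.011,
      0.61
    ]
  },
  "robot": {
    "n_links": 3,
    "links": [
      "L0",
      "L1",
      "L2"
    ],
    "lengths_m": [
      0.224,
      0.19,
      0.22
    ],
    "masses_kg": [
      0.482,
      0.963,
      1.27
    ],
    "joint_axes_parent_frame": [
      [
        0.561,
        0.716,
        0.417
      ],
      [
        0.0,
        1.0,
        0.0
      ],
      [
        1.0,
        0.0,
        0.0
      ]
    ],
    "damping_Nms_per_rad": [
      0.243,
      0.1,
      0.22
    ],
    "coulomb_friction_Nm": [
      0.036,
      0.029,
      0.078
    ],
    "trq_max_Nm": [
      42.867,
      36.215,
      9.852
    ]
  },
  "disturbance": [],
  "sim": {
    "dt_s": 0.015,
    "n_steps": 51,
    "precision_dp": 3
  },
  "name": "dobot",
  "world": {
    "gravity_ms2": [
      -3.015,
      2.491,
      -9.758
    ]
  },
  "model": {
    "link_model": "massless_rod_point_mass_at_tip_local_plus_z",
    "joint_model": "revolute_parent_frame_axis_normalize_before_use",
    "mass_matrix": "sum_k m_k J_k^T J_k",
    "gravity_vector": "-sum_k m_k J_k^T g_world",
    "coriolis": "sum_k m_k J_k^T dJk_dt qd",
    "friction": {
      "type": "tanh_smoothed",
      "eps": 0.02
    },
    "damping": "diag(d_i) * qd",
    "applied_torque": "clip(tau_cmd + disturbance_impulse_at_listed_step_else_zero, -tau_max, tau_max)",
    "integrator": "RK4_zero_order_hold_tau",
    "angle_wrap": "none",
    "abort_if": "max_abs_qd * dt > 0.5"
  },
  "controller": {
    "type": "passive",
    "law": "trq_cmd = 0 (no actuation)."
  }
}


{"k":1,"\u03b8":[-0.278,0.132,0.508],"w":[-0.632,0.604,0.7],"tip":[-0.078,-0.01,0.609],"trq":[0.0,0.0,0.0]}
{"k":2,"\u03b8":[-0.291,0.144,0.522],"w":[-1.029,0.939,1.241],"tip":[-0.079,-0.009,0.608],"trq":[0.0,0.0,0.0]}
{"k":3,"\u03b8":[-0.309,0.16,0.545],"w":[-1.388,1.224,1.692],"tip":[-0.082,-0.008,0.606],"trq":[0.0,0.0,0.0]}
{"k":4,"\u03b8":[-0.332,0.18,0.573],"w":[-1.715,1.47,2.067],"tip":[-0.085,-0.006,0.602],"trq":[0.0,0.0,0.0]}
{"k":5,"\u03b8":[-0.36,0.204,0.606],"w":[-2.02,1.687,2.379],"tip":[-0.089,-0.003,0.598],"trq":[0.0,0.0,0.0]}
{"k":6,"\u03b8":[-0.393,0.231,0.644],"w":[-2.305,1.878,2.639],"tip":[-0.094,-0.0,0.593],"trq":[0.0,0.0,0.0]}
{"k":7,"\u03b8":[-0.429,0.26,0.685],"w":[-2.576,2.047,2.854],"tip":[-0.101,0.003,0.588],"trq":[0.0,0.0,0.0]}
{"k":8,"\u03b8":[-0.47,0.292,0.729],"w":[-2.833,2.192,3.029],"tip":[-0.108,0.007,0.581],"trq":[0.0,0.0,0.0]}
{"k":9,"\u03b8":[-0.514,0.326,0.776],"w":[-3.079,2.311,3.168],"tip":[-0.116,0.012,0.573],"trq":[0.0,0.0,0.0]}
{"k":10,"\u03b8":[-0.562,0.361,0.824],"w":[-3.311,2.399,3.274],"tip":[-0.126,0.018,0.564],"trq":[0.0,0.0,0.0]}
{"k":11,"\u03b8":[-0.614,0.398,0.874],"w":[-3.529,2.446,3.351],"tip":[-0.136,0.025,0.553],"trq":[0.0,0.0,0.0]}
{"k":12,"\u03b8":[-0.668,0.434,0.925],"w":[-3.73,2.442,3.403],"tip":[-0.148,0.032,0.541],"trq":[0.0,0.0,0.0]}
{"k":13,"\u03b8":[-0.725,0.471,0.976],"w":[-3.91,2.372,3.434],"tip":[-0.161,0.04,0.528],"trq":[0.0,0.0,0.0]}
{"k":14,"\u03b8":[-0.785,0.505,1.028],"w":[-4.062,2.221,3.447],"tip":[-0.174,0.049,0.514],"trq":[0.0,0.0,0.0]}
{"k":15,"\u03b8":[-0.847,0.537,1.079],"w":[-4.182,1.968,3.445],"tip":[-0.189,0.06,0.498],"trq":[0.0,0.0,0.0]}
{"k":16,"\u03b8":[-0.91,0.564,1.131],"w":[-4.263,1.593,3.43],"tip":[-0.205,0.071,0.48],"trq":[0.0,0.0,0.0]}
{"k":17,"\u03b8":[-0.975,0.584,1.182],"w":[-4.297,1.076,3.396],"tip":[-0.222,0.083,0.461],"trq":[0.0,0.0,0.0]}
{"k":18,"\u03b8":[-1.039,0.595,1.233],"w":[-4.281,0.397,3.334],"tip":[-0.24,0.097,0.44],"trq":[0.0,0.0,0.0]}
{"k":19,"\u03b8":[-1.103,0.595,1.282],"w":[-4.218,-0.44,3.22],"tip":[-0.258,0.112,0.416],"trq":[0.0,0.0,0.0]}
{"k":20,"\u03b8":[-1.165,0.581,1.329],"w":[-4.109,-1.441,3.02],"tip":[-0.276,0.128,0.391],"trq":[0.0,0.0,0.0]}
{"k":21,"\u03b8":[-1.226,0.551,1.372],"w":[-3.949,-2.607,2.688],"tip":[-0.295,0.145,0.364],"trq":[0.0,0.0,0.0]}
{"k":22,"\u03b8":[-1.284,0.502,1.408],"w":[-3.746,-3.903,2.169],"tip":[-0.313,0.164,0.335],"trq":[0.0,0.0,0.0]}
{"k":23,"\u03b8":[-1.338,0.433,1.436],"w":[-3.507,-5.262,1.406],"tip":[-0.331,0.183,0.304],"trq":[0.0,0.0,0.0]}
{"k":24,"\u03b8":[-1.389,0.344,1.449],"w":[-3.24,-6.583,0.353],"tip":[-0.348,0.203,0.271],"trq":[0.0,0.0,0.0]}
{"k":25,"\u03b8":[-1.435,0.237,1.445],"w":[-2.956,-7.732,-0.983],"tip":[-0.366,0.225,0.236],"trq":[0.0,0.0,0.0]}
{"k":26,"\u03b8":[-1.477,0.114,1.418],"w":[-2.657,-8.591,-2.616],"tip":[-0.383,0.247,0.198],"trq":[0.0,0.0,0.0]}
{"k":27,"\u03b8":[-1.515,-0.019,1.365],"w":[-2.337,-9.072,-4.504],"tip":[-0.399,0.27,0.157],"trq":[0.0,0.0,0.0]}
{"k":28,"\u03b8":[-1.547,-0.156,1.282],"w":[-1.987,-9.164,-6.568],"tip":[-0.414,0.294,0.111],"trq":[0.0,0.0,0.0]}
{"k":29,"\u03b8":[-1.574,-0.292,1.168],"w":[-1.603,-8.932,-8.697],"tip":[-0.426,0.318,0.061],"trq":[0.0,0.0,0.0]}
{"k":30,"\u03b8":[-1.595,-0.423,1.022],"w":[-1.22,-8.467,-10.721],"tip":[-0.431,0.342,0.005],"trq":[0.0,0.0,0.0]}
{"k":31,"\u03b8":[-1.611,-0.545,0.848],"w":[-0.97,-7.798,-12.291],"tip":[-0.428,0.363,-0.054],"trq":[0.0,0.0,0.0]}
{"k":32,"\u03b8":[-1.627,-0.656,0.659],"w":[-1.128,-6.832,-12.774],"tip":[-0.414,0.381,-0.115],"trq":[0.0,0.0,0.0]}
{"k":33,"\u03b8":[-1.649,-0.748,0.473],"w":[-1.93,-5.478,-11.652],"tip":[-0.387,0.394,-0.174],"trq":[0.0,0.0,0.0]}
{"k":34,"\u03b8":[-1.687,-0.819,0.315],"w":[-3.229,-3.882,-9.326],"tip":[-0.351,0.401,-0.229],"trq":[0.0,0.0,0.0]}
{"k":35,"\u03b8":[-1.746,-0.865,0.195],"w":[-4.651,-2.286,-6.677],"tip":[-0.307,0.403,-0.279],"trq":[0.0,0.0,0.0]}
{"k":36,"\u03b8":[-1.826,-0.888,0.114],"w":[-5.965,-0.798,-4.197],"tip":[-0.26,0.4,-0.325],"trq":[0.0,0.0,0.0]}
{"k":37,"\u03b8":[-1.924,-0.889,0.068],"w":[-7.089,0.559,-2.01],"tip":[-0.21,0.394,-0.366],"trq":[0.0,0.0,0.0]}
{"k":38,"\u03b8":[-2.038,-0.872,0.052],"w":[-7.998,1.764,-0.135],"tip":[-0.159,0.386,-0.402],"trq":[0.0,0.0,0.0]}
{"k":39,"\u03b8":[-2.163,-0.837,0.061],"w":[-8.658,2.767,1.326],"tip":[-0.107,0.375,-0.435],"trq":[0.0,0.0,0.0]}
{"k":40,"\u03b8":[-2.296,-0.79,0.09],"w":[-9.087,3.555,2.39],"tip":[-0.054,0.362,-0.462],"trq":[0.0,0.0,0.0]}
{"k":41,"\u03b8":[-2.434,-0.732,0.131],"w":[-9.276,4.086,2.983],"tip":[0.0,0.346,-0.483],"trq":[0.0,0.0,0.0]}
{"k":42,"\u03b8":[-2.573,-0.669,0.177],"w":[-9.218,4.324,3.043],"tip":[0.054,0.329,-0.499],"trq":[0.0,0.0,0.0]}
{"k":43,"\u03b8":[-2.71,-0.604,0.22],"w":[-8.929,4.258,2.599],"tip":[0.107,0.309,-0.509],"trq":[0.0,0.0,0.0]}
{"k":44,"\u03b8":[-2.84,-0.542,0.253],"w":[-8.457,3.924,1.782],"tip":[0.16,0.287,-0.512],"trq":[0.0,0.0,0.0]}
{"k":45,"\u03b8":[-2.963,-0.487,0.272],"w":[-7.865,3.388,0.785],"tip":[0.211,0.263,-0.511],"trq":[0.0,0.0,0.0]}
{"k":46,"\u03b8":[-3.076,-0.441,0.276],"w":[-7.225,2.744,-0.194],"tip":[0.26,0.237,-0.504],"trq":[0.0,0.0,0.0]}
{"k":47,"\u03b8":[-3.18,-0.405,0.267],"w":[-6.613,2.1,-0.963],"tip":[0.306,0.21,-0.493],"trq":[0.0,0.0,0.0]}
{"k":48,"\u03b8":[-3.274,-0.378,0.248],"w":[-6.019,1.463,-1.568],"tip":[0.349,0.182,-0.478],"trq":[0.0,0.0,0.0]}
{"k":49,"\u03b8":[-3.36,-0.361,0.221],"w":[-5.465,0.876,-1.984],"tip":[0.389,0.154,-0.46],"trq":[0.0,0.0,0.0]}
{"k":50,"\u03b8":[-3.438,-0.352,0.19],"w":[-4.961,0.358,-2.213],"tip":[0.424,0.125,-0.439],"trq":[0.0,0.0,0.0]}
{"k":51,"\u03b8":[-3.509,-0.35,0.156],"w":[-4.508,-0.083,-2.276],"tip":[0.454,0.096,-0.416]}


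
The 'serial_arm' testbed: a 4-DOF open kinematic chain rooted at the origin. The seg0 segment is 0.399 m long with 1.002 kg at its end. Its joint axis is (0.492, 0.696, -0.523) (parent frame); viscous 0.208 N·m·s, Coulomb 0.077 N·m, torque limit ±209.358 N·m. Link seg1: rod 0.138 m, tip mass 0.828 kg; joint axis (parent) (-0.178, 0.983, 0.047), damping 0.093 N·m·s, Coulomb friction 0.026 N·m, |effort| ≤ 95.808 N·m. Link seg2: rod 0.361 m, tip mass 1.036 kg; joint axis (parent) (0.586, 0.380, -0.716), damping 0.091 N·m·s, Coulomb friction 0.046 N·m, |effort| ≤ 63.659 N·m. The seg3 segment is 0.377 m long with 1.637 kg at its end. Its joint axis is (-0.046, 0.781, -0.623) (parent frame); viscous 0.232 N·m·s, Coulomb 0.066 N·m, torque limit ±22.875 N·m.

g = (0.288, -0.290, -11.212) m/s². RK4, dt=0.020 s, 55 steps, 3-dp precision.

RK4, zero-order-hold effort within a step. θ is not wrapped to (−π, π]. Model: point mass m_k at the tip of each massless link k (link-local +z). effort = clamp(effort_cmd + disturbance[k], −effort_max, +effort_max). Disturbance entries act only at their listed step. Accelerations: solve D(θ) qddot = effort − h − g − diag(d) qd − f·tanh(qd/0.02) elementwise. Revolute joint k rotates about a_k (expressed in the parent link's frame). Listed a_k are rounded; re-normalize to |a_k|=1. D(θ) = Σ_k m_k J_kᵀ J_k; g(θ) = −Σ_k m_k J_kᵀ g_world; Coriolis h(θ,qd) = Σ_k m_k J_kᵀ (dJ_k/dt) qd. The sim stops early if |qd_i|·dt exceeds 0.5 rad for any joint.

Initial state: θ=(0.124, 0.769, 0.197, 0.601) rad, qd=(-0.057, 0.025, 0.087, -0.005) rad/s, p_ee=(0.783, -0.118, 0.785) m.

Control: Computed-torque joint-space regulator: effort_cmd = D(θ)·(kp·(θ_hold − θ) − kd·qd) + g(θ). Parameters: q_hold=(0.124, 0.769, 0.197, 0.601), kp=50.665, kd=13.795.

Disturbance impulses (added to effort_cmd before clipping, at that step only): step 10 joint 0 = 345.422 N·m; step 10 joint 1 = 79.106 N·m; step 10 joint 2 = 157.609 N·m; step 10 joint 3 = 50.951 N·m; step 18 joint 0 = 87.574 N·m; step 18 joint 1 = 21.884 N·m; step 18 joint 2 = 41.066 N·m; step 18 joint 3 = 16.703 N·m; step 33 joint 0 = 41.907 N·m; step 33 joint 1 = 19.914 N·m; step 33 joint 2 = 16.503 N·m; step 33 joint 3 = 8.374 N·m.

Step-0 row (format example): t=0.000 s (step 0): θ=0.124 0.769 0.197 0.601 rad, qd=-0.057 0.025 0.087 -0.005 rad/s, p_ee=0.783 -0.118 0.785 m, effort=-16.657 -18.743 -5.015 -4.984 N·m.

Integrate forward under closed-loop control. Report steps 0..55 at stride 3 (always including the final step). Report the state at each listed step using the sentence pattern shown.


t=0.060 s (step 3): θ=0.122 0.769 0.199 0.602 rad, qd=-0.007 -0.001 0.004 0.009 rad/s, p_ee=0.782 -0.118 0.785 m, effort=-17.010 -18.846 -5.010 -4.974 N·m.
t=0.120 s (step 6): θ=0.122 0.769 0.199 0.601 rad, qd=0.002 -0.003 -0.006 0.004 rad/s, p_ee=0.782 -0.118 0.785 m, effort=-17.167 -18.908 -5.043 -4.985 N·m.
t=0.180 s (step 9): θ=0.122 0.769 0.199 0.601 rad, qd=0.004 -0.002 -0.006 0.004 rad/s, p_ee=0.782 -0.118 0.785 m, effort=-17.238 -18.941 -5.066 -4.995 N·m.
t=0.240 s (step 12): θ=0.202 0.736 0.109 0.656 rad, qd=2.014 -0.699 -2.104 0.878 rad/s, p_ee=0.807 -0.143 0.765 m, effort=-69.414 -36.516 -21.910 -10.921 N·m.
t=0.300 s (step 15): θ=0.269 0.718 0.047 0.665 rad, qd=0.434 -0.058 -0.318 -0.137 rad/s, p_ee=0.829 -0.166 0.748 m, effort=-43.019 -27.036 -14.032 -7.726 N·m.
t=0.360 s (step 18): θ=0.274 0.719 0.045 0.659 rad, qd=-0.152 0.049 0.144 -0.020 rad/s, p_ee=0.832 -0.169 0.746 m, effort=58.450 -0.478 31.665 10.474 N·m.
t=0.420 s (step 21): θ=0.281 0.701 0.049 0.741 rad, qd=-0.123 -0.083 0.359 0.602 rad/s, p_ee=0.829 -0.187 0.731 m, effort=-37.688 -23.777 -14.294 -8.103 N·m.
t=0.480 s (step 24): θ=0.265 0.704 0.073 0.750 rad, qd=-0.355 0.097 0.365 -0.050 rad/s, p_ee=0.823 -0.188 0.731 m, effort=-26.001 -20.587 -9.041 -6.178 N·m.
t=0.540 s (step 27): θ=0.242 0.709 0.091 0.746 rad, qd=-0.370 0.097 0.216 -0.084 rad/s, p_ee=0.816 -0.179 0.739 m, effort=-20.237 -19.038 -6.467 -5.320 N·m.
t=0.600 s (step 30): θ=0.221 0.715 0.101 0.741 rad, qd=-0.329 0.085 0.136 -0.093 rad/s, p_ee=0.809 -0.166 0.747 m, effort=-17.589 -18.365 -5.306 -4.942 N·m.
t=0.660 s (step 33): θ=0.203 0.720 0.108 0.735 rad, qd=-0.271 0.072 0.095 -0.091 rad/s, p_ee=0.803 -0.154 0.755 m, effort=25.375 1.770 11.646 3.566 N·m.
t=0.720 s (step 36): θ=0.197 0.724 0.112 0.747 rad, qd=-0.135 0.116 0.151 -0.039 rad/s, p_ee=0.802 -0.153 0.751 m, effort=-23.788 -21.676 -7.693 -6.126 N·m.
t=0.780 s (step 39): θ=0.188 0.730 0.119 0.743 rad, qd=-0.156 0.065 0.086 -0.095 rad/s, p_ee=0.800 -0.148 0.753 m, effort=-19.853 -19.856 -6.114 -5.407 N·m.
t=0.840 s (step 42): θ=0.179 0.733 0.123 0.737 rad, qd=-0.145 0.036 0.050 -0.101 rad/s, p_ee=0.797 -0.142 0.757 m, effort=-17.974 -18.981 -5.385 -5.078 N·m.
t=0.900 s (step 45): θ=0.171 0.734 0.125 0.731 rad, qd=-0.123 0.021 0.035 -0.097 rad/s, p_ee=0.794 -0.136 0.762 m, effort=-17.162 -18.603 -5.089 -4.945 N·m.
t=0.960 s (step 48): θ=0.164 0.735 0.127 0.725 rad, qd=-0.099 0.016 0.030 -0.090 rad/s, p_ee=0.791 -0.131 0.766 m, effort=-16.881 -18.476 -5.002 -4.908 N·m.
t=1.020 s (step 51): θ=0.159 0.736 0.129 0.720 rad, qd=-0.078 0.013 0.029 -0.081 rad/s, p_ee=0.789 -0.127 0.770 m, effort=-16.849 -18.467 -5.008 -4.913 N·m.
t=1.080 s (step 54): θ=0.155 0.737 0.131 0.716 rad, qd=-0.061 0.012 0.028 -0.072 rad/s, p_ee=0.787 -0.124 0.773 m, effort=-16.919 -18.506 -5.049 -4.934 N·m.
t=1.100 s (step 55): θ=0.154 0.737 0.131 0.714 rad, qd=-0.056 0.012 0.028 -0.069 rad/s, p_ee=0.787 -0.123 0.774 m.


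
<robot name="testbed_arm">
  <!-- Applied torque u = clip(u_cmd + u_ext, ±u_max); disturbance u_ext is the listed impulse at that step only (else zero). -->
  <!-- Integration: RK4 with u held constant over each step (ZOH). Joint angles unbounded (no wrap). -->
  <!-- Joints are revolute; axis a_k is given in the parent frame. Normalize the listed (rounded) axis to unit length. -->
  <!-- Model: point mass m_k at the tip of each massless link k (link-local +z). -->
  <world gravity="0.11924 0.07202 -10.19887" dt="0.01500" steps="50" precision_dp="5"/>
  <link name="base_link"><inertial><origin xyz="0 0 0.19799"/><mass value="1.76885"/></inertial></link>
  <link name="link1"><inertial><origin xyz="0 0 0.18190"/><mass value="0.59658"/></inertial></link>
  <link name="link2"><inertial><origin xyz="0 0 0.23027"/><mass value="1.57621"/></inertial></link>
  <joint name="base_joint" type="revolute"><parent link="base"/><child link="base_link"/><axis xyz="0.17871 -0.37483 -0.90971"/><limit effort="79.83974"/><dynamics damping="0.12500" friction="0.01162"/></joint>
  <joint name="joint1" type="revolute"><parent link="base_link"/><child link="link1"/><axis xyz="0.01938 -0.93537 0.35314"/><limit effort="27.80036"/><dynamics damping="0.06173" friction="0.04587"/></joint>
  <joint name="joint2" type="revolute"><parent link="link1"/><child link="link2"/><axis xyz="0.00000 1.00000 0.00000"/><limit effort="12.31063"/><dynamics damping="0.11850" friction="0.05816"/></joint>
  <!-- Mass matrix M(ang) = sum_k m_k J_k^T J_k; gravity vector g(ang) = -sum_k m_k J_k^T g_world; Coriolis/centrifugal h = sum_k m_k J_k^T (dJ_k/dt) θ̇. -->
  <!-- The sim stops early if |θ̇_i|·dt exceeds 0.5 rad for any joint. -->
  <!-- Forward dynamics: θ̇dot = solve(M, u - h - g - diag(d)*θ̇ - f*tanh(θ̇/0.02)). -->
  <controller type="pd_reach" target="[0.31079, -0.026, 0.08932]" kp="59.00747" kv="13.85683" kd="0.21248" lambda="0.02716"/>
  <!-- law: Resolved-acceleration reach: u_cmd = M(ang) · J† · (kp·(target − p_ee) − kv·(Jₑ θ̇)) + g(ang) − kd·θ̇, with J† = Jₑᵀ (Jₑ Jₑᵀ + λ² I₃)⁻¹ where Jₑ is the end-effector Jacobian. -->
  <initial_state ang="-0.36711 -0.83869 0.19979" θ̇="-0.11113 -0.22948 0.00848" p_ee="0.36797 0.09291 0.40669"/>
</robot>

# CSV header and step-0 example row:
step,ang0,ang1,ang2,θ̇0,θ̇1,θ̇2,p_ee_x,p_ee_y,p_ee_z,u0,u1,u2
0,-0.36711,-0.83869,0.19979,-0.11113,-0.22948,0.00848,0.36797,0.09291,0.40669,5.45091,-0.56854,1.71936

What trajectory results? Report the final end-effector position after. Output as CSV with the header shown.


step,ang0,ang1,ang2,θ̇0,θ̇1,θ̇2,p_ee_x,p_ee_y,p_ee_z,u0,u1,u2
1,-0.36736,-0.83416,0.22032,0.07860,0.73335,2.55377,0.36921,0.09262,0.40393,5.12972,0.92220,0.17631
2,-0.36501,-0.82394,0.26207,0.23335,0.62225,2.99982,0.37115,0.09092,0.39901,4.77088,2.15740,-0.59559
3,-0.36063,-0.81577,0.30871,0.34990,0.46536,3.21676,0.37356,0.08810,0.39260,4.42669,3.10019,-1.17664
4,-0.35476,-0.81000,0.35768,0.43270,0.30527,3.31582,0.37618,0.08441,0.38501,4.10760,3.82917,-1.63562
5,-0.34785,-0.80664,0.40748,0.48661,0.14562,3.32943,0.37882,0.08006,0.37648,3.82365,4.41084,-2.00776
6,-0.34033,-0.80563,0.45703,0.51644,-0.00285,3.29380,0.38132,0.07522,0.36718,3.58118,4.88743,-2.31907
7,-0.33250,-0.80653,0.50616,0.52711,-0.11254,3.26528,0.38358,0.07005,0.35727,3.38140,5.26987,-2.59100
8,-0.32463,-0.80915,0.55441,0.52241,-0.23320,3.17291,0.38550,0.06468,0.34690,3.21930,5.59943,-2.81463
9,-0.31691,-0.81353,0.60105,0.50597,-0.34893,3.05196,0.38707,0.05920,0.33618,3.09164,5.88516,-3.00409
10,-0.30951,-0.81957,0.64579,0.48085,-0.45330,2.91870,0.38826,0.05371,0.32525,2.99348,6.13145,-3.16579
11,-0.30254,-0.82707,0.68850,0.44956,-0.54469,2.78001,0.38907,0.04826,0.31419,2.91961,6.34145,-3.30273
12,-0.29606,-0.83584,0.72912,0.41415,-0.62294,2.63963,0.38950,0.04292,0.30310,2.86521,6.51770,-3.41677
13,-0.29013,-0.84569,0.76764,0.37627,-0.68836,2.49996,0.38956,0.03773,0.29205,2.82607,6.66245,-3.50941
14,-0.28478,-0.85643,0.80410,0.33725,-0.74151,2.36271,0.38926,0.03273,0.28113,2.79865,6.77790,-3.58205
15,-0.28002,-0.86787,0.83852,0.29813,-0.78309,2.22910,0.38864,0.02793,0.27038,2.78006,6.86625,-3.63608
16,-0.27584,-0.87986,0.87098,0.25971,-0.81385,2.10006,0.38771,0.02337,0.25988,2.76794,6.92975,-3.67295
17,-0.27222,-0.89223,0.90154,0.22261,-0.83460,1.97623,0.38651,0.01905,0.24966,2.76045,6.97064,-3.69414
18,-0.26915,-0.90484,0.93029,0.18730,-0.84619,1.85806,0.38506,0.01498,0.23977,2.75612,6.99118,-3.70117
19,-0.26660,-0.91757,0.95732,0.15410,-0.84952,1.74581,0.38341,0.01116,0.23023,2.75383,6.99359,-3.69555
20,-0.26452,-0.93028,0.98271,0.12325,-0.84545,1.63961,0.38158,0.00759,0.22107,2.75274,6.98003,-3.67877
21,-0.26289,-0.94289,1.00656,0.09486,-0.83487,1.53945,0.37959,0.00426,0.21230,2.75222,6.95258,-3.65228
22,-0.26166,-0.95530,1.02894,0.06902,-0.81865,1.44526,0.37749,0.00118,0.20394,2.75182,6.91323,-3.61749
23,-0.26080,-0.96742,1.04996,0.04573,-0.79762,1.35688,0.37529,-0.00167,0.19600,2.75121,6.86385,-3.57570
24,-0.26027,-0.97920,1.06970,0.02498,-0.77257,1.27410,0.37303,-0.00430,0.18847,2.75006,6.80617,-3.52815
25,-0.26004,-0.99058,1.08824,0.00683,-0.74422,1.19671,0.37073,-0.00672,0.18135,2.74764,6.74178,-3.47599
26,-0.26006,-1.00151,1.10565,-0.00863,-0.71320,1.12451,0.36840,-0.00893,0.17465,2.74303,6.67216,-3.42027
27,-0.26029,-1.01197,1.12202,-0.02166,-0.68022,1.05711,0.36607,-0.01097,0.16834,2.73676,6.59865,-3.36192
28,-0.26070,-1.02191,1.13742,-0.03265,-0.64590,0.99413,0.36376,-0.01282,0.16242,2.72990,6.52243,-3.30175
29,-0.26126,-1.03134,1.15189,-0.04187,-0.61078,0.93525,0.36147,-0.01452,0.15688,2.72293,6.44453,-3.24051
30,-0.26194,-1.04024,1.16552,-0.04947,-0.57531,0.88022,0.35922,-0.01606,0.15171,2.71597,6.36587,-3.17886
31,-0.26273,-1.04860,1.17834,-0.05561,-0.53986,0.82879,0.35702,-0.01746,0.14688,2.70905,6.28721,-3.11735
32,-0.26361,-1.05644,1.19042,-0.06043,-0.50475,0.78070,0.35488,-0.01873,0.14238,2.70217,6.20922,-3.05647
33,-0.26454,-1.06375,1.20180,-0.06407,-0.47029,0.73573,0.35280,-0.01987,0.13820,2.69535,6.13246,-2.99661
34,-0.26553,-1.07055,1.21253,-0.06664,-0.43668,0.69365,0.35080,-0.02090,0.13432,2.68859,6.05739,-2.93812
35,-0.26654,-1.07686,1.22265,-0.06829,-0.40412,0.65427,0.34887,-0.02183,0.13071,2.68191,5.98439,-2.88126
36,-0.26757,-1.08269,1.23219,-0.06912,-0.37277,0.61738,0.34701,-0.02267,0.12738,2.67533,5.91374,-2.82624
37,-0.26861,-1.08805,1.24120,-0.06926,-0.34272,0.58282,0.34524,-0.02341,0.12429,2.66885,5.84567,-2.77323
38,-0.26965,-1.09298,1.24971,-0.06880,-0.31407,0.55042,0.34355,-0.02408,0.12143,2.66250,5.78036,-2.72234
39,-0.27067,-1.09748,1.25774,-0.06783,-0.28687,0.52002,0.34193,-0.02467,0.11880,2.65629,5.71791,-2.67365
40,-0.27168,-1.10159,1.26534,-0.06645,-0.26114,0.49150,0.34039,-0.02519,0.11637,2.65023,5.65838,-2.62722
41,-0.27267,-1.10533,1.27251,-0.06473,-0.23690,0.46472,0.33893,-0.02566,0.11413,2.64433,5.60181,-2.58306
42,-0.27362,-1.10871,1.27930,-0.06273,-0.21413,0.43957,0.33755,-0.02607,0.11206,2.63860,5.54818,-2.54116
43,-0.27455,-1.11176,1.28572,-0.06053,-0.19282,0.41594,0.33624,-0.02643,0.11016,2.63305,5.49746,-2.50151
44,-0.27544,-1.11451,1.29180,-0.05816,-0.17294,0.39372,0.33500,-0.02674,0.10842,2.62768,5.44960,-2.46406
45,-0.27630,-1.11696,1.29755,-0.05569,-0.15443,0.37284,0.33383,-0.02701,0.10681,2.62250,5.40452,-2.42876
46,-0.27711,-1.11915,1.30300,-0.05315,-0.13726,0.35319,0.33272,-0.02725,0.10534,2.61751,5.36213,-2.39554
47,-0.27789,-1.12109,1.30817,-0.05057,-0.12136,0.33471,0.33167,-0.02745,0.10398,2.61270,5.32233,-2.36433
48,-0.27863,-1.12280,1.31306,-0.04798,-0.10669,0.31731,0.33069,-0.02763,0.10274,2.60809,5.28503,-2.33505
49,-0.27933,-1.12430,1.31770,-0.04541,-0.09317,0.30093,0.32976,-0.02777,0.10161,2.60366,5.25010,-2.30762
50,-0.28000,-1.12560,1.32210,-0.04288,-0.08076,0.28551,0.32889,-0.02790,0.10056,,,
# final p_ee position (m): 0.32889 -0.02790 0.10056
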